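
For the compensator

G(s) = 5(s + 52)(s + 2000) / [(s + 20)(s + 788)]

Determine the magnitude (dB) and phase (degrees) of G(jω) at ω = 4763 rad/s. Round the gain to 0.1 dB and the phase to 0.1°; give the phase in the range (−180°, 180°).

14.6 dB, -13.8°

At s = jω = j4763:
zero (s+52): 52 + j4763 → |·| = √(52²+4763²) = √22688873 ≈ 4763.3, ∠ = arctan(4763/52) ≈ 89.37°
zero (s+2000): 2000 + j4763 → |·| = √(2000²+4763²) = √26686169 ≈ 5165.9, ∠ = arctan(4763/2000) ≈ 67.22°
pole (s+20): 20 + j4763 → |·| = √(20²+4763²) = √22686569 ≈ 4763, ∠ = arctan(4763/20) ≈ 89.76°
pole (s+788): 788 + j4763 → |·| = √(788²+4763²) = √23307113 ≈ 4827.7, ∠ = arctan(4763/788) ≈ 80.61°
|G| = 5 · 2.4607e+07 / 2.2994e+07 ≈ 5.3507
Gain = 20 log₁₀(5.3507) ≈ 14.57 dB
∠G = 156.59° − 170.37° = -13.78°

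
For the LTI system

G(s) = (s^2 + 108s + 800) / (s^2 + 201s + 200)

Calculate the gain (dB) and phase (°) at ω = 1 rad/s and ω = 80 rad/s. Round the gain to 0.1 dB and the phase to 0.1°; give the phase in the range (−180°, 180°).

ω = 1: 9.1 dB, -37.6°; ω = 80: -4.5 dB, 11.9°

Substitute s = j1:
Numerator: (j1)^2 + 108(j1) + 800 = 799 + j108
Denominator: (j1)^2 + 201(j1) + 200 = 199 + j201
|N| = √(799² + 108²) ≈ 806.27, ∠N ≈ 7.70°
|D| = √(199² + 201²) ≈ 282.85, ∠D ≈ 45.29°
|G| = 806.27 / 282.85 ≈ 2.8505
Gain = 20 log₁₀(2.8505) ≈ 9.10 dB
∠G = 7.70° − 45.29° = -37.59°

Substitute s = j80:
Numerator: (j80)^2 + 108(j80) + 800 = -5600 + j8640
Denominator: (j80)^2 + 201(j80) + 200 = -6200 + j16080
|N| = √(5600² + 8640²) ≈ 10296, ∠N ≈ 122.95°
|D| = √(6200² + 16080²) ≈ 17234, ∠D ≈ 111.09°
|G| = 10296 / 17234 ≈ 0.59742
Gain = 20 log₁₀(0.59742) ≈ -4.47 dB
∠G = 122.95° − 111.09° = 11.86°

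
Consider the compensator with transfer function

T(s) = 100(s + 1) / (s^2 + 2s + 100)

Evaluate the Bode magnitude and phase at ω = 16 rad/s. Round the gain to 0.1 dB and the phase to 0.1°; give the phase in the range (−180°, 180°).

20.1 dB, -82.0°

At s = jω = j16:
zero (s+1): 1 + j16 → |·| = √(1²+16²) = √257 ≈ 16.031, ∠ = arctan(16/1) ≈ 86.42°
quadratic: (j16)² + 2·j16 + 100 = -156 + j32 → |·| ≈ 159.25, ∠ ≈ 168.41°
|T| = 100 · 16.031 / 159.25 ≈ 10.067
Gain = 20 log₁₀(10.067) ≈ 20.06 dB
∠T = 86.42° − 168.41° = -81.99°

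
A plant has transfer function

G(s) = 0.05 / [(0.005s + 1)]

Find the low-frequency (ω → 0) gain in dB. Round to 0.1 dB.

G(0) = 0.05 · 1 / 1 = 0.05
20 log₁₀(0.05) ≈ -26.02 dB

-26.0 dB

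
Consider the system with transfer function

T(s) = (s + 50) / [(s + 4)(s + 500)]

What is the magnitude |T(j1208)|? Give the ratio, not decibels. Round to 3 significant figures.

0.000766

At s = jω = j1208:
zero (s+50): 50 + j1208 → |·| = √(50²+1208²) = √1461764 ≈ 1209, ∠ = arctan(1208/50) ≈ 87.63°
pole (s+4): 4 + j1208 → |·| = √(4²+1208²) = √1459280 ≈ 1208, ∠ = arctan(1208/4) ≈ 89.81°
pole (s+500): 500 + j1208 → |·| = √(500²+1208²) = √1709264 ≈ 1307.4, ∠ = arctan(1208/500) ≈ 67.51°
|T| = 1 · 1209 / 1.5793e+06 ≈ 0.00076553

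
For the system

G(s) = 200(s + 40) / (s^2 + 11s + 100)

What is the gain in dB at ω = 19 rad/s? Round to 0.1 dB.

28.5 dB

At s = jω = j19:
zero (s+40): 40 + j19 → |·| = √(40²+19²) = √1961 ≈ 44.283, ∠ = arctan(19/40) ≈ 25.41°
quadratic: (j19)² + 11·j19 + 100 = -261 + j209 → |·| ≈ 334.37, ∠ ≈ 141.31°
|G| = 200 · 44.283 / 334.37 ≈ 26.487
Gain = 20 log₁₀(26.487) ≈ 28.46 dB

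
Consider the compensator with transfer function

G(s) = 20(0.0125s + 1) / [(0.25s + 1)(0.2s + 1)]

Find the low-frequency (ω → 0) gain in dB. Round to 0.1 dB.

G(0) = 20 · 1 / 1 = 20
20 log₁₀(20) ≈ 26.02 dB

26.0 dB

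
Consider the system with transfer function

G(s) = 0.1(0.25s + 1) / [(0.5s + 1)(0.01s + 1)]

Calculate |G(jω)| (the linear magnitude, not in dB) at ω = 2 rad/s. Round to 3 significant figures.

0.0790

At ω = 2 rad/s:
zero (1 + j2·0.25) = 1 + j0.5 → |·| ≈ 1.118, ∠ ≈ 26.57°
pole (1 + j2·0.5) = 1 + j1 → |·| ≈ 1.4142, ∠ ≈ 45.00°
pole (1 + j2·0.01) = 1 + j0.02 → |·| ≈ 1.0002, ∠ ≈ 1.15°
|G| = 0.1 · 1.118 / (1.4142 · 1.0002) ≈ 0.079039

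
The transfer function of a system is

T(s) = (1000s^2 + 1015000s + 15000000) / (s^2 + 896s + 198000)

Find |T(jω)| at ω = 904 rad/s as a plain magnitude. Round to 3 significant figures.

Substitute s = j904:
Numerator: 1000(j904)^2 + 1015000(j904) + 15000000 = -802216000 + j917560000
Denominator: (j904)^2 + 896(j904) + 198000 = -619216 + j809984
|N| = √(802216000² + 917560000²) ≈ 1.2188e+09, ∠N ≈ 131.16°
|D| = √(619216² + 809984²) ≈ 1.0196e+06, ∠D ≈ 127.40°
|T| = 1.2188e+09 / 1.0196e+06 ≈ 1195.4

1.20e+03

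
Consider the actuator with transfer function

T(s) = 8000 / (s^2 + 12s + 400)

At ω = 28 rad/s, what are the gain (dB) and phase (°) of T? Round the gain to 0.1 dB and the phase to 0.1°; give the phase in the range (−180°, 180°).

At s = jω = j28:
quadratic: (j28)² + 12·j28 + 400 = -384 + j336 → |·| ≈ 510.25, ∠ ≈ 138.81°
|T| = 8000 / 510.25 ≈ 15.679
Gain = 20 log₁₀(15.679) ≈ 23.91 dB
∠T = 0.00° − 138.81° = -138.81°

23.9 dB, -138.8°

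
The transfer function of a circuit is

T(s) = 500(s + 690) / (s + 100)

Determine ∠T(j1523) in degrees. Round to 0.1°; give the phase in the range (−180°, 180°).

At s = jω = j1523:
zero (s+690): 690 + j1523 → |·| = √(690²+1523²) = √2795629 ≈ 1672, ∠ = arctan(1523/690) ≈ 65.63°
pole (s+100): 100 + j1523 → |·| = √(100²+1523²) = √2329529 ≈ 1526.3, ∠ = arctan(1523/100) ≈ 86.24°
∠T = 65.63° − 86.24° = -20.61°

-20.6°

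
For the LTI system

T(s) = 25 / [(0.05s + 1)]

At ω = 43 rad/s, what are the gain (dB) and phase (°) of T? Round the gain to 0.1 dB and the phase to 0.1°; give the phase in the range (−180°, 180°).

20.5 dB, -65.1°

At ω = 43 rad/s:
pole (1 + j43·0.05) = 1 + j2.15 → |·| ≈ 2.3712, ∠ ≈ 65.06°
|T| = 25 · 1 / (2.3712) ≈ 10.543
Gain = 20 log₁₀(10.543) ≈ 20.46 dB
∠T = (0°) − (65.06°) = -65.06°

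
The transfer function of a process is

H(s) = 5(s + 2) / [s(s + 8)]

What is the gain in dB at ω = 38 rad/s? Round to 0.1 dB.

At s = jω = j38:
zero (s+2): 2 + j38 → |·| = √(2²+38²) = √1448 ≈ 38.053, ∠ = arctan(38/2) ≈ 86.99°
pole (s+8): 8 + j38 → |·| = √(8²+38²) = √1508 ≈ 38.833, ∠ = arctan(38/8) ≈ 78.11°
pole at origin: |s| = 38, ∠ = 90.00° (in denominator)
|H| = 5 · 38.053 / 1475.7 ≈ 0.12893
Gain = 20 log₁₀(0.12893) ≈ -17.79 dB

-17.8 dB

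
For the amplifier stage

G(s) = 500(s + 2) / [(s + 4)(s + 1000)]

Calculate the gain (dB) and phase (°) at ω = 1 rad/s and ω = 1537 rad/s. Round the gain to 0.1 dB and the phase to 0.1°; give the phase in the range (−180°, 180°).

At s = jω = j1:
zero (s+2): 2 + j1 → |·| = √(2²+1²) = √5 ≈ 2.2361, ∠ = arctan(1/2) ≈ 26.57°
pole (s+4): 4 + j1 → |·| = √(4²+1²) = √17 ≈ 4.1231, ∠ = arctan(1/4) ≈ 14.04°
pole (s+1000): 1000 + j1 → |·| = √(1000²+1²) = √1000001 ≈ 1000, ∠ = arctan(1/1000) ≈ 0.06°
|G| = 500 · 2.2361 / 4123.1 ≈ 0.27117
Gain = 20 log₁₀(0.27117) ≈ -11.34 dB
∠G = 26.57° − 14.10° = 12.47°

At s = jω = j1537:
zero (s+2): 2 + j1537 → |·| = √(2²+1537²) = √2362373 ≈ 1537, ∠ = arctan(1537/2) ≈ 89.93°
pole (s+4): 4 + j1537 → |·| = √(4²+1537²) = √2362385 ≈ 1537, ∠ = arctan(1537/4) ≈ 89.85°
pole (s+1000): 1000 + j1537 → |·| = √(1000²+1537²) = √3362369 ≈ 1833.7, ∠ = arctan(1537/1000) ≈ 56.95°
|G| = 500 · 1537 / 2.8184e+06 ≈ 0.27267
Gain = 20 log₁₀(0.27267) ≈ -11.29 dB
∠G = 89.93° − 146.80° = -56.87°

ω = 1: -11.3 dB, 12.5°; ω = 1537: -11.3 dB, -56.9°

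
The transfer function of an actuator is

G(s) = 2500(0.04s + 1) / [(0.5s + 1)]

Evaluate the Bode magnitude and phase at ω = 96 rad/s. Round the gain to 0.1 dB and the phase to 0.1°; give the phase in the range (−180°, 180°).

At ω = 96 rad/s:
zero (1 + j96·0.04) = 1 + j3.84 → |·| ≈ 3.9681, ∠ ≈ 75.40°
pole (1 + j96·0.5) = 1 + j48 → |·| ≈ 48.01, ∠ ≈ 88.81°
|G| = 2500 · 3.9681 / (48.01) ≈ 206.63
Gain = 20 log₁₀(206.63) ≈ 46.30 dB
∠G = (75.40°) − (88.81°) = -13.41°

46.3 dB, -13.4°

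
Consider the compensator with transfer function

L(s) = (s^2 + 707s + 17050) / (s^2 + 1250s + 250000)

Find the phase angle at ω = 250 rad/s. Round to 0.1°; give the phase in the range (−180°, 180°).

Substitute s = j250:
Numerator: (j250)^2 + 707(j250) + 17050 = -45450 + j176750
Denominator: (j250)^2 + 1250(j250) + 250000 = 187500 + j312500
|N| = √(45450² + 176750²) ≈ 1.825e+05, ∠N ≈ 104.42°
|D| = √(187500² + 312500²) ≈ 3.6443e+05, ∠D ≈ 59.04°
∠L = 104.42° − 59.04° = 45.38°

45.4°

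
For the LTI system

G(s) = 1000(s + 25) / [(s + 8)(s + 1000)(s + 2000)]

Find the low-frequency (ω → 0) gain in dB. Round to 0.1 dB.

G(0) = 1000·25 / (8·1000·2000) = 0.0015625
20 log₁₀(0.0015625) ≈ -56.12 dB

-56.1 dB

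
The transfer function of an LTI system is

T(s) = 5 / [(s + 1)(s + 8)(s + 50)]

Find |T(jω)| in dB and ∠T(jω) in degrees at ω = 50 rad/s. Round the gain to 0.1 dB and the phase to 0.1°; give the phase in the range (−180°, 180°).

-91.1 dB, 145.2°

At s = jω = j50:
pole (s+1): 1 + j50 → |·| = √(1²+50²) = √2501 ≈ 50.01, ∠ = arctan(50/1) ≈ 88.85°
pole (s+8): 8 + j50 → |·| = √(8²+50²) = √2564 ≈ 50.636, ∠ = arctan(50/8) ≈ 80.91°
pole (s+50): 50 + j50 → |·| = √(50²+50²) = √5000 ≈ 70.711, ∠ = arctan(50/50) ≈ 45.00°
|T| = 5 / 1.7906e+05 ≈ 2.7924e-05
Gain = 20 log₁₀(2.7924e-05) ≈ -91.08 dB
∠T = 0.00° − 214.76° = -214.76° ≡ 145.24° (principal value)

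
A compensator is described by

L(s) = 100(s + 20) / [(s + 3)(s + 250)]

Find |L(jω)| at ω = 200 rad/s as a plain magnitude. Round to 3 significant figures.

0.314

At s = jω = j200:
zero (s+20): 20 + j200 → |·| = √(20²+200²) = √40400 ≈ 201, ∠ = arctan(200/20) ≈ 84.29°
pole (s+3): 3 + j200 → |·| = √(3²+200²) = √40009 ≈ 200.02, ∠ = arctan(200/3) ≈ 89.14°
pole (s+250): 250 + j200 → |·| = √(250²+200²) = √102500 ≈ 320.16, ∠ = arctan(200/250) ≈ 38.66°
|L| = 100 · 201 / 64038 ≈ 0.31388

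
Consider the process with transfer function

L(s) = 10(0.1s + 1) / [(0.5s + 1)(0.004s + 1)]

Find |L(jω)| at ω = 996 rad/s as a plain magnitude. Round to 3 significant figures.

At ω = 996 rad/s:
zero (1 + j996·0.1) = 1 + j99.6 → |·| ≈ 99.605, ∠ ≈ 89.42°
pole (1 + j996·0.5) = 1 + j498 → |·| ≈ 498, ∠ ≈ 89.88°
pole (1 + j996·0.004) = 1 + j3.984 → |·| ≈ 4.1076, ∠ ≈ 75.91°
|L| = 10 · 99.605 / (498 · 4.1076) ≈ 0.48693

0.487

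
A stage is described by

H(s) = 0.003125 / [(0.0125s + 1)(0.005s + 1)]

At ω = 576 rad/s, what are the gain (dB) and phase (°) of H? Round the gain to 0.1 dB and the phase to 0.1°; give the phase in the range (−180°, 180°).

At ω = 576 rad/s:
pole (1 + j576·0.0125) = 1 + j7.2 → |·| ≈ 7.2691, ∠ ≈ 82.09°
pole (1 + j576·0.005) = 1 + j2.88 → |·| ≈ 3.0487, ∠ ≈ 70.85°
|H| = 0.003125 · 1 / (7.2691 · 3.0487) ≈ 0.00014101
Gain = 20 log₁₀(0.00014101) ≈ -77.02 dB
∠H = (0°) − (82.09° + 70.85°) = -152.94°

-77.0 dB, -152.9°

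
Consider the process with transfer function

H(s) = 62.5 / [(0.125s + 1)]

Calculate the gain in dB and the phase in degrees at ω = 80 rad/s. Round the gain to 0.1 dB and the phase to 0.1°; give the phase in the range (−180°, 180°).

At ω = 80 rad/s:
pole (1 + j80·0.125) = 1 + j10 → |·| ≈ 10.05, ∠ ≈ 84.29°
|H| = 62.5 · 1 / (10.05) ≈ 6.2189
Gain = 20 log₁₀(6.2189) ≈ 15.87 dB
∠H = (0°) − (84.29°) = -84.29°

15.9 dB, -84.3°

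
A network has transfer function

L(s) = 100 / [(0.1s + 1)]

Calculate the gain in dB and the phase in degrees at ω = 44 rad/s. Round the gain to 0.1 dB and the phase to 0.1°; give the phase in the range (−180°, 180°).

26.9 dB, -77.2°

At ω = 44 rad/s:
pole (1 + j44·0.1) = 1 + j4.4 → |·| ≈ 4.5122, ∠ ≈ 77.20°
|L| = 100 · 1 / (4.5122) ≈ 22.162
Gain = 20 log₁₀(22.162) ≈ 26.91 dB
∠L = (0°) − (77.20°) = -77.20°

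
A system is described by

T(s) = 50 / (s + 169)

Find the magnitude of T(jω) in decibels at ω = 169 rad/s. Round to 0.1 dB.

Substitute s = j169:
Numerator: 50 = 50 + j0
Denominator: (j169) + 169 = 169 + j169
|N| = √(50² + 0²) ≈ 50, ∠N ≈ 0.00°
|D| = √(169² + 169²) ≈ 239, ∠D ≈ 45.00°
|T| = 50 / 239 ≈ 0.20921
Gain = 20 log₁₀(0.20921) ≈ -13.59 dB

-13.6 dB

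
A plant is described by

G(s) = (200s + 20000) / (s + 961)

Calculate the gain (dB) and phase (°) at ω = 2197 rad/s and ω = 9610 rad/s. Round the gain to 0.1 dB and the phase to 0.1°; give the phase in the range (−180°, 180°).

ω = 2197: 45.3 dB, 21.0°; ω = 9610: 46.0 dB, 5.1°

Substitute s = j2197:
Numerator: 200(j2197) + 20000 = 20000 + j439400
Denominator: (j2197) + 961 = 961 + j2197
|N| = √(20000² + 439400²) ≈ 4.3985e+05, ∠N ≈ 87.39°
|D| = √(961² + 2197²) ≈ 2398, ∠D ≈ 66.37°
|G| = 4.3985e+05 / 2398 ≈ 183.42
Gain = 20 log₁₀(183.42) ≈ 45.27 dB
∠G = 87.39° − 66.37° = 21.02°

Substitute s = j9610:
Numerator: 200(j9610) + 20000 = 20000 + j1922000
Denominator: (j9610) + 961 = 961 + j9610
|N| = √(20000² + 1922000²) ≈ 1.9221e+06, ∠N ≈ 89.40°
|D| = √(961² + 9610²) ≈ 9657.9, ∠D ≈ 84.29°
|G| = 1.9221e+06 / 9657.9 ≈ 199.02
Gain = 20 log₁₀(199.02) ≈ 45.98 dB
∠G = 89.40° − 84.29° = 5.11°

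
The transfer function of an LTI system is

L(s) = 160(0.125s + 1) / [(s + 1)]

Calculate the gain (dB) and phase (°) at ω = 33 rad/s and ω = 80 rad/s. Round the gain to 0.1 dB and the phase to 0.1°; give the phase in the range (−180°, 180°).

ω = 33: 26.3 dB, -11.9°; ω = 80: 26.1 dB, -5.0°

At ω = 33 rad/s:
zero (1 + j33·0.125) = 1 + j4.125 → |·| ≈ 4.2445, ∠ ≈ 76.37°
pole (1 + j33·1) = 1 + j33 → |·| ≈ 33.015, ∠ ≈ 88.26°
|L| = 160 · 4.2445 / (33.015) ≈ 20.57
Gain = 20 log₁₀(20.57) ≈ 26.26 dB
∠L = (76.37°) − (88.26°) = -11.89°

At ω = 80 rad/s:
zero (1 + j80·0.125) = 1 + j10 → |·| ≈ 10.05, ∠ ≈ 84.29°
pole (1 + j80·1) = 1 + j80 → |·| ≈ 80.006, ∠ ≈ 89.28°
|L| = 160 · 10.05 / (80.006) ≈ 20.098
Gain = 20 log₁₀(20.098) ≈ 26.06 dB
∠L = (84.29°) − (89.28°) = -4.99°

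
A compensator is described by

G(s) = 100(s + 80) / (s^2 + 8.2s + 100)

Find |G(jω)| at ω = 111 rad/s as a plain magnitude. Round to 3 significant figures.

At s = jω = j111:
zero (s+80): 80 + j111 → |·| = √(80²+111²) = √18721 ≈ 136.82, ∠ = arctan(111/80) ≈ 54.22°
quadratic: (j111)² + 8.2·j111 + 100 = -12221 + j910.2 → |·| ≈ 12255, ∠ ≈ 175.74°
|G| = 100 · 136.82 / 12255 ≈ 1.1164

1.12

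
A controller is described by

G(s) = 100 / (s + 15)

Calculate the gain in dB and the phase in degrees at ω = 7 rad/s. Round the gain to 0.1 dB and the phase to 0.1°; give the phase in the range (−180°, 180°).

Substitute s = j7:
Numerator: 100 = 100 + j0
Denominator: (j7) + 15 = 15 + j7
|N| = √(100² + 0²) ≈ 100, ∠N ≈ 0.00°
|D| = √(15² + 7²) ≈ 16.553, ∠D ≈ 25.02°
|G| = 100 / 16.553 ≈ 6.0412
Gain = 20 log₁₀(6.0412) ≈ 15.62 dB
∠G = 0.00° − 25.02° = -25.02°

15.6 dB, -25.0°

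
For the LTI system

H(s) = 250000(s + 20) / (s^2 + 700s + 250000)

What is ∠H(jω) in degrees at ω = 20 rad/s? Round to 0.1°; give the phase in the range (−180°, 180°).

At s = jω = j20:
zero (s+20): 20 + j20 → |·| = √(20²+20²) = √800 ≈ 28.284, ∠ = arctan(20/20) ≈ 45.00°
quadratic: (j20)² + 700·j20 + 250000 = 249600 + j14000 → |·| ≈ 2.4999e+05, ∠ ≈ 3.21°
∠H = 45.00° − 3.21° = 41.79°

41.8°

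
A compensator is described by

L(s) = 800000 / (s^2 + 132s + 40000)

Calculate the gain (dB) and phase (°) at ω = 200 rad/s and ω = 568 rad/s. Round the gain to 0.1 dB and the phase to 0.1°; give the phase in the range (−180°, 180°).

ω = 200: 29.6 dB, -90.0°; ω = 568: 8.7 dB, -165.1°

At s = jω = j200:
quadratic: (j200)² + 132·j200 + 40000 = 0 + j26400 → |·| ≈ 26400, ∠ ≈ 90.00°
|L| = 800000 / 26400 ≈ 30.303
Gain = 20 log₁₀(30.303) ≈ 29.63 dB
∠L = 0.00° − 90.00° = -90.00°

At s = jω = j568:
quadratic: (j568)² + 132·j568 + 40000 = -282624 + j74976 → |·| ≈ 2.924e+05, ∠ ≈ 165.14°
|L| = 800000 / 2.924e+05 ≈ 2.736
Gain = 20 log₁₀(2.736) ≈ 8.74 dB
∠L = 0.00° − 165.14° = -165.14°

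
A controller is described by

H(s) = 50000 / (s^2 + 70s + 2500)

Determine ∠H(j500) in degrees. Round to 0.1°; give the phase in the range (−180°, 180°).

At s = jω = j500:
quadratic: (j500)² + 70·j500 + 2500 = -247500 + j35000 → |·| ≈ 2.4996e+05, ∠ ≈ 171.95°
∠H = 0.00° − 171.95° = -171.95°

-172.0°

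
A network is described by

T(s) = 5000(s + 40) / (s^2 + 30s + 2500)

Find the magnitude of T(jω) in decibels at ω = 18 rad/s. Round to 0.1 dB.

At s = jω = j18:
zero (s+40): 40 + j18 → |·| = √(40²+18²) = √1924 ≈ 43.863, ∠ = arctan(18/40) ≈ 24.23°
quadratic: (j18)² + 30·j18 + 2500 = 2176 + j540 → |·| ≈ 2242, ∠ ≈ 13.94°
|T| = 5000 · 43.863 / 2242 ≈ 97.821
Gain = 20 log₁₀(97.821) ≈ 39.81 dB

39.8 dB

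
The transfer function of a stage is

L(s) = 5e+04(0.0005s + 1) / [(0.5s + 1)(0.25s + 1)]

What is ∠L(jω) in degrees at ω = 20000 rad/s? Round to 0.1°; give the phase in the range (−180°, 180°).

-95.7°

At ω = 20000 rad/s:
zero (1 + j20000·0.0005) = 1 + j10 → |·| ≈ 10.05, ∠ ≈ 84.29°
pole (1 + j20000·0.5) = 1 + j10000 → |·| ≈ 10000, ∠ ≈ 89.99°
pole (1 + j20000·0.25) = 1 + j5000 → |·| ≈ 5000, ∠ ≈ 89.99°
∠L = (84.29°) − (89.99° + 89.99°) = -95.69°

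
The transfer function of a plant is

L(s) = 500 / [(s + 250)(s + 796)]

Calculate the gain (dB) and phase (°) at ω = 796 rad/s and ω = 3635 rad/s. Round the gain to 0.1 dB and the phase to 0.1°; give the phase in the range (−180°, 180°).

ω = 796: -65.5 dB, -117.6°; ω = 3635: -88.7 dB, -163.7°

At s = jω = j796:
pole (s+250): 250 + j796 → |·| = √(250²+796²) = √696116 ≈ 834.34, ∠ = arctan(796/250) ≈ 72.56°
pole (s+796): 796 + j796 → |·| = √(796²+796²) = √1267232 ≈ 1125.7, ∠ = arctan(796/796) ≈ 45.00°
|L| = 500 / 9.3922e+05 ≈ 0.00053236
Gain = 20 log₁₀(0.00053236) ≈ -65.48 dB
∠L = 0.00° − 117.56° = -117.56°

At s = jω = j3635:
pole (s+250): 250 + j3635 → |·| = √(250²+3635²) = √13275725 ≈ 3643.6, ∠ = arctan(3635/250) ≈ 86.07°
pole (s+796): 796 + j3635 → |·| = √(796²+3635²) = √13846841 ≈ 3721.1, ∠ = arctan(3635/796) ≈ 77.65°
|L| = 500 / 1.3558e+07 ≈ 3.6879e-05
Gain = 20 log₁₀(3.6879e-05) ≈ -88.66 dB
∠L = 0.00° − 163.72° = -163.72°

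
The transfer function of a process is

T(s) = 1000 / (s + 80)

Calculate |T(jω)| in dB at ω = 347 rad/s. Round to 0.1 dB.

9.0 dB

Substitute s = j347:
Numerator: 1000 = 1000 + j0
Denominator: (j347) + 80 = 80 + j347
|N| = √(1000² + 0²) ≈ 1000, ∠N ≈ 0.00°
|D| = √(80² + 347²) ≈ 356.1, ∠D ≈ 77.02°
|T| = 1000 / 356.1 ≈ 2.8082
Gain = 20 log₁₀(2.8082) ≈ 8.97 dB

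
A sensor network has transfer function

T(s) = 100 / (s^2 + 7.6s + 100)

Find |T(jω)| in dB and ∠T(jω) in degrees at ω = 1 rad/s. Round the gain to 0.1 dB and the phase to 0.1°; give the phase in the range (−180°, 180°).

0.1 dB, -4.4°

At s = jω = j1:
quadratic: (j1)² + 7.6·j1 + 100 = 99 + j7.6 → |·| ≈ 99.291, ∠ ≈ 4.39°
|T| = 100 / 99.291 ≈ 1.0071
Gain = 20 log₁₀(1.0071) ≈ 0.06 dB
∠T = 0.00° − 4.39° = -4.39°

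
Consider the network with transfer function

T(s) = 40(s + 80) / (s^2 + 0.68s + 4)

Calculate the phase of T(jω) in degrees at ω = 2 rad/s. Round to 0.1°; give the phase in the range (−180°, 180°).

At s = jω = j2:
zero (s+80): 80 + j2 → |·| = √(80²+2²) = √6404 ≈ 80.025, ∠ = arctan(2/80) ≈ 1.43°
quadratic: (j2)² + 0.68·j2 + 4 = 0 + j1.36 → |·| ≈ 1.36, ∠ ≈ 90.00°
∠T = 1.43° − 90.00° = -88.57°

-88.6°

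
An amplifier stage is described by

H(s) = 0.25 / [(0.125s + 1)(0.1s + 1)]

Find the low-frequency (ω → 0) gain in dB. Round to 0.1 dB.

-12.0 dB

H(0) = 0.25 · 1 / 1 = 0.25
20 log₁₀(0.25) ≈ -12.04 dB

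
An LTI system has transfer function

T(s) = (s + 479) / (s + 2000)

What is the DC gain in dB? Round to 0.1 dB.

-12.4 dB

T(0) = 1·479 / (2000) = 0.2395
20 log₁₀(0.2395) ≈ -12.41 dB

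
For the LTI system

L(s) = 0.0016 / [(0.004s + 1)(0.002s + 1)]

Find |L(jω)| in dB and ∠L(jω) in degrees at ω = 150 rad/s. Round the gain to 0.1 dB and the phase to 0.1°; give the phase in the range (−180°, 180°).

At ω = 150 rad/s:
pole (1 + j150·0.004) = 1 + j0.6 → |·| ≈ 1.1662, ∠ ≈ 30.96°
pole (1 + j150·0.002) = 1 + j0.3 → |·| ≈ 1.044, ∠ ≈ 16.70°
|L| = 0.0016 · 1 / (1.1662 · 1.044) ≈ 0.0013142
Gain = 20 log₁₀(0.0013142) ≈ -57.63 dB
∠L = (0°) − (30.96° + 16.70°) = -47.66°

-57.6 dB, -47.7°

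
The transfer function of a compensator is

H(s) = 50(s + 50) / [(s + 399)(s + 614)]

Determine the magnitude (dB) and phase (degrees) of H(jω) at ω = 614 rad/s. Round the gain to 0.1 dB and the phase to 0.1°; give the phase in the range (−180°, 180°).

At s = jω = j614:
zero (s+50): 50 + j614 → |·| = √(50²+614²) = √379496 ≈ 616.03, ∠ = arctan(614/50) ≈ 85.34°
pole (s+399): 399 + j614 → |·| = √(399²+614²) = √536197 ≈ 732.25, ∠ = arctan(614/399) ≈ 56.98°
pole (s+614): 614 + j614 → |·| = √(614²+614²) = √753992 ≈ 868.33, ∠ = arctan(614/614) ≈ 45.00°
|H| = 50 · 616.03 / 6.3583e+05 ≈ 0.048443
Gain = 20 log₁₀(0.048443) ≈ -26.30 dB
∠H = 85.34° − 101.98° = -16.64°

-26.3 dB, -16.6°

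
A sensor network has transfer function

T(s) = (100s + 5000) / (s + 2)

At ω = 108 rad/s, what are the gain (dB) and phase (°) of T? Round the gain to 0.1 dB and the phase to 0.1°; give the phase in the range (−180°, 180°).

40.8 dB, -23.8°

Substitute s = j108:
Numerator: 100(j108) + 5000 = 5000 + j10800
Denominator: (j108) + 2 = 2 + j108
|N| = √(5000² + 10800²) ≈ 11901, ∠N ≈ 65.16°
|D| = √(2² + 108²) ≈ 108.02, ∠D ≈ 88.94°
|T| = 11901 / 108.02 ≈ 110.17
Gain = 20 log₁₀(110.17) ≈ 40.84 dB
∠T = 65.16° − 88.94° = -23.78°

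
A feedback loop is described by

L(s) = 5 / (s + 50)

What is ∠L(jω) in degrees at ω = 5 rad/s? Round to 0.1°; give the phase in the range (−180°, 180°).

Substitute s = j5:
Numerator: 5 = 5 + j0
Denominator: (j5) + 50 = 50 + j5
|N| = √(5² + 0²) ≈ 5, ∠N ≈ 0.00°
|D| = √(50² + 5²) ≈ 50.249, ∠D ≈ 5.71°
∠L = 0.00° − 5.71° = -5.71°

-5.7°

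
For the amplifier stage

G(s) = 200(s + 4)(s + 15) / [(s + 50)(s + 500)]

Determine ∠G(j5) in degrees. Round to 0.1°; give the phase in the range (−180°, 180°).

At s = jω = j5:
zero (s+4): 4 + j5 → |·| = √(4²+5²) = √41 ≈ 6.4031, ∠ = arctan(5/4) ≈ 51.34°
zero (s+15): 15 + j5 → |·| = √(15²+5²) = √250 ≈ 15.811, ∠ = arctan(5/15) ≈ 18.43°
pole (s+50): 50 + j5 → |·| = √(50²+5²) = √2525 ≈ 50.249, ∠ = arctan(5/50) ≈ 5.71°
pole (s+500): 500 + j5 → |·| = √(500²+5²) = √250025 ≈ 500.02, ∠ = arctan(5/500) ≈ 0.57°
∠G = 69.77° − 6.28° = 63.49°

63.5°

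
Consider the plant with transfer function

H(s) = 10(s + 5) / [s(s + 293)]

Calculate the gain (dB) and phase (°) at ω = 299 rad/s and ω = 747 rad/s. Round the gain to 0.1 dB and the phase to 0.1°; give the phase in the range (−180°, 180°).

ω = 299: -32.4 dB, -46.5°; ω = 747: -38.1 dB, -69.0°

At s = jω = j299:
zero (s+5): 5 + j299 → |·| = √(5²+299²) = √89426 ≈ 299.04, ∠ = arctan(299/5) ≈ 89.04°
pole (s+293): 293 + j299 → |·| = √(293²+299²) = √175250 ≈ 418.63, ∠ = arctan(299/293) ≈ 45.58°
pole at origin: |s| = 299, ∠ = 90.00° (in denominator)
|H| = 10 · 299.04 / 1.2517e+05 ≈ 0.023891
Gain = 20 log₁₀(0.023891) ≈ -32.44 dB
∠H = 89.04° − 135.58° = -46.54°

At s = jω = j747:
zero (s+5): 5 + j747 → |·| = √(5²+747²) = √558034 ≈ 747.02, ∠ = arctan(747/5) ≈ 89.62°
pole (s+293): 293 + j747 → |·| = √(293²+747²) = √643858 ≈ 802.41, ∠ = arctan(747/293) ≈ 68.58°
pole at origin: |s| = 747, ∠ = 90.00° (in denominator)
|H| = 10 · 747.02 / 5.994e+05 ≈ 0.012463
Gain = 20 log₁₀(0.012463) ≈ -38.09 dB
∠H = 89.62° − 158.58° = -68.96°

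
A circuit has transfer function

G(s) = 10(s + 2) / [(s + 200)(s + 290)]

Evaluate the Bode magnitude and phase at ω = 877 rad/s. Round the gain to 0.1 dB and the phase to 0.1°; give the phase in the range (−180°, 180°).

At s = jω = j877:
zero (s+2): 2 + j877 → |·| = √(2²+877²) = √769133 ≈ 877, ∠ = arctan(877/2) ≈ 89.87°
pole (s+200): 200 + j877 → |·| = √(200²+877²) = √809129 ≈ 899.52, ∠ = arctan(877/200) ≈ 77.15°
pole (s+290): 290 + j877 → |·| = √(290²+877²) = √853229 ≈ 923.7, ∠ = arctan(877/290) ≈ 71.70°
|G| = 10 · 877 / 8.3089e+05 ≈ 0.010555
Gain = 20 log₁₀(0.010555) ≈ -39.53 dB
∠G = 89.87° − 148.85° = -58.98°

-39.5 dB, -59.0°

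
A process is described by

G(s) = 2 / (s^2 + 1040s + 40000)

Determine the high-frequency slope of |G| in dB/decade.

-40 dB/decade

Each pole contributes −20 dB/decade at high frequency; each zero contributes +20 dB/decade.
Net: 0 zero(s) − 2 pole(s) → -40 dB/decade.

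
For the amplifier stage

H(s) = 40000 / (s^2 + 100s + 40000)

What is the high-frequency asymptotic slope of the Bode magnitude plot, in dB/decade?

-40 dB/decade

Each pole contributes −20 dB/decade at high frequency; each zero contributes +20 dB/decade.
Net: 0 zero(s) − 2 pole(s) → -40 dB/decade.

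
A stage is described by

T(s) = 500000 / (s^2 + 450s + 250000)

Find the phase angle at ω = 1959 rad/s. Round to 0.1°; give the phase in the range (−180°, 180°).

-166.2°

At s = jω = j1959:
quadratic: (j1959)² + 450·j1959 + 250000 = -3587681 + j881550 → |·| ≈ 3.6944e+06, ∠ ≈ 166.20°
∠T = 0.00° − 166.20° = -166.20°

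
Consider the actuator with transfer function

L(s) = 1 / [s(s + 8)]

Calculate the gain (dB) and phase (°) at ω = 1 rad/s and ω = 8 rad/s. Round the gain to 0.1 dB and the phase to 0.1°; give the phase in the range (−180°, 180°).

ω = 1: -18.1 dB, -97.1°; ω = 8: -39.1 dB, -135.0°

At s = jω = j1:
pole (s+8): 8 + j1 → |·| = √(8²+1²) = √65 ≈ 8.0623, ∠ = arctan(1/8) ≈ 7.13°
pole at origin: |s| = 1, ∠ = 90.00° (in denominator)
|L| = 1 / 8.0623 ≈ 0.12403
Gain = 20 log₁₀(0.12403) ≈ -18.13 dB
∠L = 0.00° − 97.13° = -97.13°

At s = jω = j8:
pole (s+8): 8 + j8 → |·| = √(8²+8²) = √128 ≈ 11.314, ∠ = arctan(8/8) ≈ 45.00°
pole at origin: |s| = 8, ∠ = 90.00° (in denominator)
|L| = 1 / 90.512 ≈ 0.011048
Gain = 20 log₁₀(0.011048) ≈ -39.13 dB
∠L = 0.00° − 135.00° = -135.00°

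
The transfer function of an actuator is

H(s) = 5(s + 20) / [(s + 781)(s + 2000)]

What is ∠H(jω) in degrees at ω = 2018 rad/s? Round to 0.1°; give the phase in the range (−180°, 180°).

-24.7°

At s = jω = j2018:
zero (s+20): 20 + j2018 → |·| = √(20²+2018²) = √4072724 ≈ 2018.1, ∠ = arctan(2018/20) ≈ 89.43°
pole (s+781): 781 + j2018 → |·| = √(781²+2018²) = √4682285 ≈ 2163.9, ∠ = arctan(2018/781) ≈ 68.84°
pole (s+2000): 2000 + j2018 → |·| = √(2000²+2018²) = √8072324 ≈ 2841.2, ∠ = arctan(2018/2000) ≈ 45.26°
∠H = 89.43° − 114.10° = -24.67°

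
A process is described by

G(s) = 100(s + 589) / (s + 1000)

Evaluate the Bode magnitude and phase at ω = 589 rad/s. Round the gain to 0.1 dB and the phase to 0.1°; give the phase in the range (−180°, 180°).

37.1 dB, 14.5°

At s = jω = j589:
zero (s+589): 589 + j589 → |·| = √(589²+589²) = √693842 ≈ 832.97, ∠ = arctan(589/589) ≈ 45.00°
pole (s+1000): 1000 + j589 → |·| = √(1000²+589²) = √1346921 ≈ 1160.6, ∠ = arctan(589/1000) ≈ 30.50°
|G| = 100 · 832.97 / 1160.6 ≈ 71.771
Gain = 20 log₁₀(71.771) ≈ 37.12 dB
∠G = 45.00° − 30.50° = 14.50°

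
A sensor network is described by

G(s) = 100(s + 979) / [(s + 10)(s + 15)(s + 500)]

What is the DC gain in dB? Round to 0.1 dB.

G(0) = 100·979 / (10·15·500) ≈ 1.3053
20 log₁₀(1.3053) ≈ 2.31 dB

2.3 dB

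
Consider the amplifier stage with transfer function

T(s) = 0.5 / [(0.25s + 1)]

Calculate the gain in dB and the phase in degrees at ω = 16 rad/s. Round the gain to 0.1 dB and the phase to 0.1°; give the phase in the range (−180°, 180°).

At ω = 16 rad/s:
pole (1 + j16·0.25) = 1 + j4 → |·| ≈ 4.1231, ∠ ≈ 75.96°
|T| = 0.5 · 1 / (4.1231) ≈ 0.12127
Gain = 20 log₁₀(0.12127) ≈ -18.32 dB
∠T = (0°) − (75.96°) = -75.96°

-18.3 dB, -76.0°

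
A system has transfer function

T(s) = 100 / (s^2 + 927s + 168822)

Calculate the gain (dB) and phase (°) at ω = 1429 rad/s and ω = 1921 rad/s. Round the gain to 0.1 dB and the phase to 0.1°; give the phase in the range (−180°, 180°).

Substitute s = j1429:
Numerator: 100 = 100 + j0
Denominator: (j1429)^2 + 927(j1429) + 168822 = -1873219 + j1324683
|N| = √(100² + 0²) ≈ 100, ∠N ≈ 0.00°
|D| = √(1873219² + 1324683²) ≈ 2.2943e+06, ∠D ≈ 144.73°
|T| = 100 / 2.2943e+06 ≈ 4.3586e-05
Gain = 20 log₁₀(4.3586e-05) ≈ -87.21 dB
∠T = 0.00° − 144.73° = -144.73°

Substitute s = j1921:
Numerator: 100 = 100 + j0
Denominator: (j1921)^2 + 927(j1921) + 168822 = -3521419 + j1780767
|N| = √(100² + 0²) ≈ 100, ∠N ≈ 0.00°
|D| = √(3521419² + 1780767²) ≈ 3.9461e+06, ∠D ≈ 153.17°
|T| = 100 / 3.9461e+06 ≈ 2.5341e-05
Gain = 20 log₁₀(2.5341e-05) ≈ -91.92 dB
∠T = 0.00° − 153.17° = -153.17°

ω = 1429: -87.2 dB, -144.7°; ω = 1921: -91.9 dB, -153.2°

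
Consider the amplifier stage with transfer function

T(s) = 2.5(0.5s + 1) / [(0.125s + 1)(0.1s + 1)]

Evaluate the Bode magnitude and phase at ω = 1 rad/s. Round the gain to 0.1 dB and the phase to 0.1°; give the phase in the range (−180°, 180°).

At ω = 1 rad/s:
zero (1 + j1·0.5) = 1 + j0.5 → |·| ≈ 1.118, ∠ ≈ 26.57°
pole (1 + j1·0.125) = 1 + j0.125 → |·| ≈ 1.0078, ∠ ≈ 7.13°
pole (1 + j1·0.1) = 1 + j0.1 → |·| ≈ 1.005, ∠ ≈ 5.71°
|T| = 2.5 · 1.118 / (1.0078 · 1.005) ≈ 2.7596
Gain = 20 log₁₀(2.7596) ≈ 8.82 dB
∠T = (26.57°) − (7.13° + 5.71°) = 13.73°

8.8 dB, 13.7°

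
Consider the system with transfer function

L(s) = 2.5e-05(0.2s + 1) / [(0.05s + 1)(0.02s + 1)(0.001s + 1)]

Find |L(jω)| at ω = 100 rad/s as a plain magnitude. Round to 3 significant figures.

At ω = 100 rad/s:
zero (1 + j100·0.2) = 1 + j20 → |·| ≈ 20.025, ∠ ≈ 87.14°
pole (1 + j100·0.05) = 1 + j5 → |·| ≈ 5.099, ∠ ≈ 78.69°
pole (1 + j100·0.02) = 1 + j2 → |·| ≈ 2.2361, ∠ ≈ 63.43°
pole (1 + j100·0.001) = 1 + j0.1 → |·| ≈ 1.005, ∠ ≈ 5.71°
|L| = 2.5e-05 · 20.025 / (5.099 · 2.2361 · 1.005) ≈ 4.3689e-05

4.37e-05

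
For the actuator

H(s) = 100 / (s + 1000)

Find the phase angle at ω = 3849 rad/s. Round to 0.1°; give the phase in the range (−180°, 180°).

-75.4°

At s = jω = j3849:
pole (s+1000): 1000 + j3849 → |·| = √(1000²+3849²) = √15814801 ≈ 3976.8, ∠ = arctan(3849/1000) ≈ 75.44°
∠H = 0.00° − 75.44° = -75.44°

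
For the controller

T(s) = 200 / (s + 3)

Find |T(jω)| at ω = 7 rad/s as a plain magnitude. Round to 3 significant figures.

At s = jω = j7:
pole (s+3): 3 + j7 → |·| = √(3²+7²) = √58 ≈ 7.6158, ∠ = arctan(7/3) ≈ 66.80°
|T| = 200 / 7.6158 ≈ 26.261

26.3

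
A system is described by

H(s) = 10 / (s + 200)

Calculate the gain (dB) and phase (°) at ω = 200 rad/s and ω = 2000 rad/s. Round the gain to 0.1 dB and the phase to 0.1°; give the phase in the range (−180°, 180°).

ω = 200: -29.0 dB, -45.0°; ω = 2000: -46.1 dB, -84.3°

At s = jω = j200:
pole (s+200): 200 + j200 → |·| = √(200²+200²) = √80000 ≈ 282.84, ∠ = arctan(200/200) ≈ 45.00°
|H| = 10 / 282.84 ≈ 0.035356
Gain = 20 log₁₀(0.035356) ≈ -29.03 dB
∠H = 0.00° − 45.00° = -45.00°

At s = jω = j2000:
pole (s+200): 200 + j2000 → |·| = √(200²+2000²) = √4040000 ≈ 2010, ∠ = arctan(2000/200) ≈ 84.29°
|H| = 10 / 2010 ≈ 0.0049751
Gain = 20 log₁₀(0.0049751) ≈ -46.06 dB
∠H = 0.00° − 84.29° = -84.29°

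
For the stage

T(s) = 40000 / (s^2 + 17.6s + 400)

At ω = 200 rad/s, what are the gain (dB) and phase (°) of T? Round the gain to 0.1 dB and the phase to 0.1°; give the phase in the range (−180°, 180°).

0.1 dB, -174.9°

At s = jω = j200:
quadratic: (j200)² + 17.6·j200 + 400 = -39600 + j3520 → |·| ≈ 39756, ∠ ≈ 174.92°
|T| = 40000 / 39756 ≈ 1.0061
Gain = 20 log₁₀(1.0061) ≈ 0.05 dB
∠T = 0.00° − 174.92° = -174.92°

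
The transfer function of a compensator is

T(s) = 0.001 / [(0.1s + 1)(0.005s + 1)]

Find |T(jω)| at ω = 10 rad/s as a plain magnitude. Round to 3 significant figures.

0.000706

At ω = 10 rad/s:
pole (1 + j10·0.1) = 1 + j1 → |·| ≈ 1.4142, ∠ ≈ 45.00°
pole (1 + j10·0.005) = 1 + j0.05 → |·| ≈ 1.0012, ∠ ≈ 2.86°
|T| = 0.001 · 1 / (1.4142 · 1.0012) ≈ 0.00070627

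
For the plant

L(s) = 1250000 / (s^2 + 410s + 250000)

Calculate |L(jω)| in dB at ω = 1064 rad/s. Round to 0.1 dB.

At s = jω = j1064:
quadratic: (j1064)² + 410·j1064 + 250000 = -882096 + j436240 → |·| ≈ 9.8407e+05, ∠ ≈ 153.69°
|L| = 1250000 / 9.8407e+05 ≈ 1.2702
Gain = 20 log₁₀(1.2702) ≈ 2.08 dB

2.1 dB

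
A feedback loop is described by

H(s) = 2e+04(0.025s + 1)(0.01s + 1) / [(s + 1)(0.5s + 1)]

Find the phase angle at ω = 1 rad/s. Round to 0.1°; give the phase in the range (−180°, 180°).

At ω = 1 rad/s:
zero (1 + j1·0.025) = 1 + j0.025 → |·| ≈ 1.0003, ∠ ≈ 1.43°
zero (1 + j1·0.01) = 1 + j0.01 → |·| ≈ 1, ∠ ≈ 0.57°
pole (1 + j1·1) = 1 + j1 → |·| ≈ 1.4142, ∠ ≈ 45.00°
pole (1 + j1·0.5) = 1 + j0.5 → |·| ≈ 1.118, ∠ ≈ 26.57°
∠H = (1.43° + 0.57°) − (45.00° + 26.57°) = -69.57°

-69.6°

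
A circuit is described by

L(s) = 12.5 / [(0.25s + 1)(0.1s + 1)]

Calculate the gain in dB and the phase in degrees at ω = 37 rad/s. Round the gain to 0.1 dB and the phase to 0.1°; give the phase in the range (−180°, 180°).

At ω = 37 rad/s:
pole (1 + j37·0.25) = 1 + j9.25 → |·| ≈ 9.3039, ∠ ≈ 83.83°
pole (1 + j37·0.1) = 1 + j3.7 → |·| ≈ 3.8328, ∠ ≈ 74.88°
|L| = 12.5 · 1 / (9.3039 · 3.8328) ≈ 0.35053
Gain = 20 log₁₀(0.35053) ≈ -9.11 dB
∠L = (0°) − (83.83° + 74.88°) = -158.71°

-9.1 dB, -158.7°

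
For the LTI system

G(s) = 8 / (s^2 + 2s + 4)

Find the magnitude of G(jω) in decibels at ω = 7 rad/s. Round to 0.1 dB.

At s = jω = j7:
quadratic: (j7)² + 2·j7 + 4 = -45 + j14 → |·| ≈ 47.127, ∠ ≈ 162.72°
|G| = 8 / 47.127 ≈ 0.16975
Gain = 20 log₁₀(0.16975) ≈ -15.40 dB

-15.4 dB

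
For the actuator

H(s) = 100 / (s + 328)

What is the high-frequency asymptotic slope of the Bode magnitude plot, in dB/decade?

Each pole contributes −20 dB/decade at high frequency; each zero contributes +20 dB/decade.
Net: 0 zero(s) − 1 pole(s) → -20 dB/decade.

-20 dB/decade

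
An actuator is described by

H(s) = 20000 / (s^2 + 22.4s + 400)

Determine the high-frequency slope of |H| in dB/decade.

-40 dB/decade

Each pole contributes −20 dB/decade at high frequency; each zero contributes +20 dB/decade.
Net: 0 zero(s) − 2 pole(s) → -40 dB/decade.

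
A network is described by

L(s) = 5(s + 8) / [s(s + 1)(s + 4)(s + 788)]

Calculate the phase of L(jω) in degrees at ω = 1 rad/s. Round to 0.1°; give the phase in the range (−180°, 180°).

-142.0°

At s = jω = j1:
zero (s+8): 8 + j1 → |·| = √(8²+1²) = √65 ≈ 8.0623, ∠ = arctan(1/8) ≈ 7.13°
pole (s+1): 1 + j1 → |·| = √(1²+1²) = √2 ≈ 1.4142, ∠ = arctan(1/1) ≈ 45.00°
pole (s+4): 4 + j1 → |·| = √(4²+1²) = √17 ≈ 4.1231, ∠ = arctan(1/4) ≈ 14.04°
pole (s+788): 788 + j1 → |·| = √(788²+1²) = √620945 ≈ 788, ∠ = arctan(1/788) ≈ 0.07°
pole at origin: |s| = 1, ∠ = 90.00° (in denominator)
∠L = 7.13° − 149.11° = -141.98°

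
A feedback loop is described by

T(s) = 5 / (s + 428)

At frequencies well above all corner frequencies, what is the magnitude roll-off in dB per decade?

-20 dB/decade

Each pole contributes −20 dB/decade at high frequency; each zero contributes +20 dB/decade.
Net: 0 zero(s) − 1 pole(s) → -20 dB/decade.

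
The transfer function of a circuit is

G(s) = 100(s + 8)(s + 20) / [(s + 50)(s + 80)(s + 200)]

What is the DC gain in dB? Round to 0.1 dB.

-34.0 dB

G(0) = 100·8·20 / (50·80·200) = 0.02
20 log₁₀(0.02) ≈ -33.98 dB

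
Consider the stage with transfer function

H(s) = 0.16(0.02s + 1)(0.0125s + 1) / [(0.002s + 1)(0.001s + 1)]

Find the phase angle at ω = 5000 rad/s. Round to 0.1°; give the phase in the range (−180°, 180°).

15.5°

At ω = 5000 rad/s:
zero (1 + j5000·0.02) = 1 + j100 → |·| ≈ 100, ∠ ≈ 89.43°
zero (1 + j5000·0.0125) = 1 + j62.5 → |·| ≈ 62.508, ∠ ≈ 89.08°
pole (1 + j5000·0.002) = 1 + j10 → |·| ≈ 10.05, ∠ ≈ 84.29°
pole (1 + j5000·0.001) = 1 + j5 → |·| ≈ 5.099, ∠ ≈ 78.69°
∠H = (89.43° + 89.08°) − (84.29° + 78.69°) = 15.53°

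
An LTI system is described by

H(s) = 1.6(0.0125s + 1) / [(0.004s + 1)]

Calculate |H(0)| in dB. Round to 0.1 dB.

4.1 dB

H(0) = 1.6 · 1 / 1 = 1.6
20 log₁₀(1.6) ≈ 4.08 dB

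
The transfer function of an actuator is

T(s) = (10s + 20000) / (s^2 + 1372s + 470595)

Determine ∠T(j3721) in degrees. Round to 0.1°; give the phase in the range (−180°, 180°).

Substitute s = j3721:
Numerator: 10(j3721) + 20000 = 20000 + j37210
Denominator: (j3721)^2 + 1372(j3721) + 470595 = -13375246 + j5105212
|N| = √(20000² + 37210²) ≈ 42244, ∠N ≈ 61.74°
|D| = √(13375246² + 5105212²) ≈ 1.4316e+07, ∠D ≈ 159.11°
∠T = 61.74° − 159.11° = -97.37°

-97.4°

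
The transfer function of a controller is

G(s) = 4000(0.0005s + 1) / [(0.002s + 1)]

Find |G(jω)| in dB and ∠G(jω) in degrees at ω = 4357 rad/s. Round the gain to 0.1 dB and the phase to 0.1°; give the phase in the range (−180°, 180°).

60.8 dB, -18.1°

At ω = 4357 rad/s:
zero (1 + j4357·0.0005) = 1 + j2.1785 → |·| ≈ 2.3971, ∠ ≈ 65.34°
pole (1 + j4357·0.002) = 1 + j8.714 → |·| ≈ 8.7712, ∠ ≈ 83.45°
|G| = 4000 · 2.3971 / (8.7712) ≈ 1093.2
Gain = 20 log₁₀(1093.2) ≈ 60.77 dB
∠G = (65.34°) − (83.45°) = -18.11°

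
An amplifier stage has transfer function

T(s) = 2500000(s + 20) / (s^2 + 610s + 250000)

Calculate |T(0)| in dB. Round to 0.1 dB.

46.0 dB

T(0) = 2500000·20 / 250000 = 200
20 log₁₀(200) ≈ 46.02 dB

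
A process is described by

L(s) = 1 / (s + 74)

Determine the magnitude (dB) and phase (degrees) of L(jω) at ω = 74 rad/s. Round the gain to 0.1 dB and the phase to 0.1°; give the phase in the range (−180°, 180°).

At s = jω = j74:
pole (s+74): 74 + j74 → |·| = √(74²+74²) = √10952 ≈ 104.65, ∠ = arctan(74/74) ≈ 45.00°
|L| = 1 / 104.65 ≈ 0.0095557
Gain = 20 log₁₀(0.0095557) ≈ -40.39 dB
∠L = 0.00° − 45.00° = -45.00°

-40.4 dB, -45.0°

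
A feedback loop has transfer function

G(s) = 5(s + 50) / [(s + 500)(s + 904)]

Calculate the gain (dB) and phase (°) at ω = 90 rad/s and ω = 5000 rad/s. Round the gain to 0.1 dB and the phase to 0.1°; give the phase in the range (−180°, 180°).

ω = 90: -59.1 dB, 45.1°; ω = 5000: -60.2 dB, -74.6°

At s = jω = j90:
zero (s+50): 50 + j90 → |·| = √(50²+90²) = √10600 ≈ 102.96, ∠ = arctan(90/50) ≈ 60.95°
pole (s+500): 500 + j90 → |·| = √(500²+90²) = √258100 ≈ 508.04, ∠ = arctan(90/500) ≈ 10.20°
pole (s+904): 904 + j90 → |·| = √(904²+90²) = √825316 ≈ 908.47, ∠ = arctan(90/904) ≈ 5.69°
|G| = 5 · 102.96 / 4.6154e+05 ≈ 0.0011154
Gain = 20 log₁₀(0.0011154) ≈ -59.05 dB
∠G = 60.95° − 15.89° = 45.06°

At s = jω = j5000:
zero (s+50): 50 + j5000 → |·| = √(50²+5000²) = √25002500 ≈ 5000.2, ∠ = arctan(5000/50) ≈ 89.43°
pole (s+500): 500 + j5000 → |·| = √(500²+5000²) = √25250000 ≈ 5024.9, ∠ = arctan(5000/500) ≈ 84.29°
pole (s+904): 904 + j5000 → |·| = √(904²+5000²) = √25817216 ≈ 5081.1, ∠ = arctan(5000/904) ≈ 79.75°
|G| = 5 · 5000.2 / 2.5532e+07 ≈ 0.0009792
Gain = 20 log₁₀(0.0009792) ≈ -60.18 dB
∠G = 89.43° − 164.04° = -74.61°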